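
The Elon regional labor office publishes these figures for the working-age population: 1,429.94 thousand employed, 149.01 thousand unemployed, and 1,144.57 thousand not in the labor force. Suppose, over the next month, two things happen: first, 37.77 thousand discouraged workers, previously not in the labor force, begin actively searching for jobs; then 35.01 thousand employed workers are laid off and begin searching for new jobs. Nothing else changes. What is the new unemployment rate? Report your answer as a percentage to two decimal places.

Initially, labor force = 1,429.94 + 149.01 = 1,578.95 thousand, so u = 149.01/1,578.95 = 9.44%.
After the first change, unemployed and labor force both rise by 37.77 → E = 1,429.94, U = 186.78, labor force = 1,616.72 thousand.
After the second change, employed falls and unemployed rises by 35.01; labor force unchanged → E = 1,394.93, U = 221.79, labor force = 1,616.72 thousand.
New unemployment rate = 221.79 / 1,616.72 = 13.72%.

New unemployment rate ≈ 13.72%.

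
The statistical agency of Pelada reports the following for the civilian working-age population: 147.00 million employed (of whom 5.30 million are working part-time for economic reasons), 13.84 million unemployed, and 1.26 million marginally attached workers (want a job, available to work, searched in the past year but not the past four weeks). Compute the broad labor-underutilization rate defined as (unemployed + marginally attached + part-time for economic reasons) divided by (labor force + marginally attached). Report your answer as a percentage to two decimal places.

Labor force = 147.00 + 13.84 = 160.84 million.
Numerator = 13.84 + 1.26 + 5.30 = 20.40 million.
Denominator = 160.84 + 1.26 = 162.10 million.
Broad rate = 20.40 / 162.10 = 12.58%.

Broad underutilization rate ≈ 12.58%.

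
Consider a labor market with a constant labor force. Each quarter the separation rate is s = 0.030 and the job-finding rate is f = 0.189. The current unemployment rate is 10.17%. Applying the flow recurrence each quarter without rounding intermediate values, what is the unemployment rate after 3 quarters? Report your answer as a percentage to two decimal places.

With a fixed labor force, u_{t+1} = u_t + s·(1−u_t) − f·u_t = u_t·(1−s−f) + s.
Here 1−s−f = 0.781 and s = 0.030.
u_1 = 0.101700 × 0.781 + 0.030 = 0.109428.
u_2 = 0.109428 × 0.781 + 0.030 = 0.115463.
u_3 = 0.115463 × 0.781 + 0.030 = 0.120177.

Unemployment rate after three quarters ≈ 12.02%.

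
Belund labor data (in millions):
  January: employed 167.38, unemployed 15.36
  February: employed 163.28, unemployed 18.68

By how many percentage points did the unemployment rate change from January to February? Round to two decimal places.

January: labor force = 167.38 + 15.36 = 182.74; u = 15.36/182.74 = 8.41%.
February: labor force = 163.28 + 18.68 = 181.96; u = 18.68/181.96 = 10.27%.
Change = 10.27% − 8.41% = +1.86 pp.

The unemployment rate changed by +1.86 percentage points.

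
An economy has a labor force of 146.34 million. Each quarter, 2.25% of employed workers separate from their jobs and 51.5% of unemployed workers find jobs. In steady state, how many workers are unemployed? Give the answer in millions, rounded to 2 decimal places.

Steady-state unemployment rate u* = s/(s+f) = 2.25/(2.25+51.5) = 0.041860.
Unemployed = u* × labor force = 0.041860 × 146.34 ≈ 6.13 million.

About 6.13 million are unemployed in steady state.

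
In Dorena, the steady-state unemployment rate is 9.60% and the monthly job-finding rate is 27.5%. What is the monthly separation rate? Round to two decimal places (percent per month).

Separation rate ≈ 2.92% per month.

From u* = s/(s+f): s = u·f/(1−u).
s = 0.0960 × 27.5 / (1 − 0.0960) = 2.6400 / 0.9040 ≈ 2.92% per month.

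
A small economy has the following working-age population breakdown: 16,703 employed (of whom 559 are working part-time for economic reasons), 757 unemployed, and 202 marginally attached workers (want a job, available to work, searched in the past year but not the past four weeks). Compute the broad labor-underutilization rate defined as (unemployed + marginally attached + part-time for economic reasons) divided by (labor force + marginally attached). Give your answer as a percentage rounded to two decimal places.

Labor force = 16,703 + 757 = 17,460.
Numerator = 757 + 202 + 559 = 1,518.
Denominator = 17,460 + 202 = 17,662.
Broad rate = 1,518 / 17,662 = 8.59%.

Broad underutilization rate ≈ 8.59%.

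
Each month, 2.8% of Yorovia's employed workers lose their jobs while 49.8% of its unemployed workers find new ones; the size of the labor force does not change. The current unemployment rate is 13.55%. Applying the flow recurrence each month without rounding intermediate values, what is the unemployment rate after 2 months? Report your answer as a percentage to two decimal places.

Unemployment rate after two months ≈ 7.17%.

With a fixed labor force, u_{t+1} = u_t + s·(1−u_t) − f·u_t = u_t·(1−s−f) + s.
Here 1−s−f = 0.474 and s = 0.028.
u_1 = 0.135500 × 0.474 + 0.028 = 0.092227.
u_2 = 0.092227 × 0.474 + 0.028 = 0.071716.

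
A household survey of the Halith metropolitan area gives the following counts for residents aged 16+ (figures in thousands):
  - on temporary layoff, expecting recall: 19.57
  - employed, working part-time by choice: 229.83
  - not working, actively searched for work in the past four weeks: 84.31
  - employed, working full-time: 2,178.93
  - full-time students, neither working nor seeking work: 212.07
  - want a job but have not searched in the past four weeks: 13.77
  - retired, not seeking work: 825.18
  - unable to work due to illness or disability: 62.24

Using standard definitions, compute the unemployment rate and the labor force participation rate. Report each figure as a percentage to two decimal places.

Employed = 229.83 + 2,178.93 = 2,408.76 thousand.
Unemployed = 19.57 + 84.31 = 103.88 thousand (jobless and actively searching, or on temporary layoff).
Labor force = 2,408.76 + 103.88 = 2,512.64 thousand.
Not in labor force = 212.07 + 13.77 + 825.18 + 62.24 = 1,113.26 thousand (those not working and not actively searching are outside the labor force — including those who want a job but have given up searching).
Civilian working-age population = 2,512.64 + 1,113.26 = 3,625.90 thousand.
Unemployment rate = 103.88 / 2,512.64 = 4.13%.
Labor force participation rate = 2,512.64 / 3,625.90 = 69.30%.

Unemployment rate ≈ 4.13%; labor force participation rate ≈ 69.30%.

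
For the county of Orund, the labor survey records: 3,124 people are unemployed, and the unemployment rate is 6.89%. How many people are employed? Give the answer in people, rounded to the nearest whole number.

Labor force = U / u = 3,124 / 0.0689 ≈ 45,341.
Employed = labor force − unemployed = 45,341 − 3,124 = 42,217.

About 42,217 are employed.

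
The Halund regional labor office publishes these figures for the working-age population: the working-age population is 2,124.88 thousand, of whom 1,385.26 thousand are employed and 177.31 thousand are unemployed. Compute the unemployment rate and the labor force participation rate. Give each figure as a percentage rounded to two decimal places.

Unemployment rate ≈ 11.35%; labor force participation rate ≈ 73.54%.

Labor force = employed + unemployed = 1,385.26 + 177.31 = 1,562.57 thousand.
Unemployment rate = 177.31 / 1,562.57 = 11.35%.
Labor force participation rate = 1,562.57 / 2,124.88 = 73.54%.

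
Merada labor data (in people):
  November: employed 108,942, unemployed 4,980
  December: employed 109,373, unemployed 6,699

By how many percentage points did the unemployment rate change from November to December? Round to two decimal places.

The unemployment rate changed by +1.40 percentage points.

November: labor force = 108,942 + 4,980 = 113,922; u = 4,980/113,922 = 4.37%.
December: labor force = 109,373 + 6,699 = 116,072; u = 6,699/116,072 = 5.77%.
Change = 5.77% − 4.37% = +1.40 pp.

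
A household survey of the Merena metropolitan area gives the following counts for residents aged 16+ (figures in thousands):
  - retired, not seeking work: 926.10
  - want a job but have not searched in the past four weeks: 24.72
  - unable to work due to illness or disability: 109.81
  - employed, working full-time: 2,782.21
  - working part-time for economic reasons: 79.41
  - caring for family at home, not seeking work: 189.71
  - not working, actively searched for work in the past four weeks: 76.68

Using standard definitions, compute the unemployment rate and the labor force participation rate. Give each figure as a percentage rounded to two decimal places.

Unemployment rate ≈ 2.61%; labor force participation rate ≈ 70.15%.

Employed = 2,782.21 + 79.41 = 2,861.62 thousand (anyone who worked, including part-time for economic reasons, counts as employed).
Unemployed = 76.68 thousand.
Labor force = 2,861.62 + 76.68 = 2,938.30 thousand.
Not in labor force = 926.10 + 24.72 + 109.81 + 189.71 = 1,250.34 thousand (those not working and not actively searching are outside the labor force — including those who want a job but have given up searching).
Civilian working-age population = 2,938.30 + 1,250.34 = 4,188.64 thousand.
Unemployment rate = 76.68 / 2,938.30 = 2.61%.
Labor force participation rate = 2,938.30 / 4,188.64 = 70.15%.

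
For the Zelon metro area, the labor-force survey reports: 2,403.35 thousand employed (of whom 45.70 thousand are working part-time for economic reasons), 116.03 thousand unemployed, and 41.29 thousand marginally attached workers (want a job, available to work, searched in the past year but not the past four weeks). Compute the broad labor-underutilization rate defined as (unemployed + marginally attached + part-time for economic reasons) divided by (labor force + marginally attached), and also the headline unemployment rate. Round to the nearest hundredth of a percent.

Labor force = 2,403.35 + 116.03 = 2,519.38 thousand.
Numerator = 116.03 + 41.29 + 45.70 = 203.02 thousand.
Denominator = 2,519.38 + 41.29 = 2,560.67 thousand.
Broad rate = 203.02 / 2,560.67 = 7.93%.
Headline unemployment rate = 116.03 / 2,519.38 = 4.61%.

Broad underutilization rate ≈ 7.93%; headline unemployment rate ≈ 4.61%.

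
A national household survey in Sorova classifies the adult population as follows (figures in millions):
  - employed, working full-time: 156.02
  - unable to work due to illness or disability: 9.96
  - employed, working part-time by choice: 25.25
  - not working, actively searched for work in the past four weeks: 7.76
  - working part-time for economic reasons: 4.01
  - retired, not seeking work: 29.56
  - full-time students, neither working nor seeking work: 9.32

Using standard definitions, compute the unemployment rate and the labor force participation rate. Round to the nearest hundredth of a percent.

Employed = 156.02 + 25.25 + 4.01 = 185.28 million (anyone who worked, including part-time for economic reasons, counts as employed).
Unemployed = 7.76 million.
Labor force = 185.28 + 7.76 = 193.04 million.
Not in labor force = 9.96 + 29.56 + 9.32 = 48.84 million (those not working and not actively searching are outside the labor force).
Civilian working-age population = 193.04 + 48.84 = 241.88 million.
Unemployment rate = 7.76 / 193.04 = 4.02%.
Labor force participation rate = 193.04 / 241.88 = 79.81%.

Unemployment rate ≈ 4.02%; labor force participation rate ≈ 79.81%.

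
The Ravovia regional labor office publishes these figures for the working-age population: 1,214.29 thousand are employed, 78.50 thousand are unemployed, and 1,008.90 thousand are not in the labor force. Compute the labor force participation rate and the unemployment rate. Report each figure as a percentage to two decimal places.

Labor force participation rate ≈ 56.17%; unemployment rate ≈ 6.07%.

Labor force = employed + unemployed = 1,214.29 + 78.50 = 1,292.79 thousand.
Working-age population = 1,292.79 + 1,008.90 = 2,301.69 thousand.
Unemployment rate = 78.50 / 1,292.79 = 6.07%.
Labor force participation rate = 1,292.79 / 2,301.69 = 56.17%.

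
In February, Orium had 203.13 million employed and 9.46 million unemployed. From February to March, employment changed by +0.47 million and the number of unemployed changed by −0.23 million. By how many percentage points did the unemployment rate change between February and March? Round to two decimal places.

The unemployment rate changed by −0.11 percentage points.

February: labor force = 203.13 + 9.46 = 212.59; u = 9.46/212.59 = 4.45%.
March: labor force = 203.60 + 9.23 = 212.83; u = 9.23/212.83 = 4.34%.
Change = 4.34% − 4.45% = −0.11 pp.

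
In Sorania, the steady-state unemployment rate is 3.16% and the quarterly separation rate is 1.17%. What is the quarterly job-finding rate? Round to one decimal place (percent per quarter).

From u* = s/(s+f): f = s·(1−u)/u.
f = 1.17 × (1 − 0.0316) / 0.0316 = 1.1330 / 0.0316 ≈ 35.9% per quarter.

Job-finding rate ≈ 35.9% per quarter.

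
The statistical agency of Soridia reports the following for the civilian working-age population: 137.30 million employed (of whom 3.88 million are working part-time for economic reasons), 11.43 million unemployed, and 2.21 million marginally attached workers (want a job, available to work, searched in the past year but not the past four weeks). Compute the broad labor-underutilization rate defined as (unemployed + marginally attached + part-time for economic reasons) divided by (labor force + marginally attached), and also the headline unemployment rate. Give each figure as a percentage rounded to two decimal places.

Broad underutilization rate ≈ 11.61%; headline unemployment rate ≈ 7.69%.

Labor force = 137.30 + 11.43 = 148.73 million.
Numerator = 11.43 + 2.21 + 3.88 = 17.52 million.
Denominator = 148.73 + 2.21 = 150.94 million.
Broad rate = 17.52 / 150.94 = 11.61%.
Headline unemployment rate = 11.43 / 148.73 = 7.69%.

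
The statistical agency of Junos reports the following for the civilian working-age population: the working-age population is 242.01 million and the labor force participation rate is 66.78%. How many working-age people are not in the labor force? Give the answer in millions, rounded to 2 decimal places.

About 80.40 million are not in the labor force.

Share not in the labor force = 1 − 0.6678 = 0.3322.
Not in labor force = 0.3322 × 242.01 ≈ 80.40 million.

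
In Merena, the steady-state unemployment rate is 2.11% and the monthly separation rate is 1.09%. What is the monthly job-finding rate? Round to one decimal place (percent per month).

From u* = s/(s+f): f = s·(1−u)/u.
f = 1.09 × (1 − 0.0211) / 0.0211 = 1.0670 / 0.0211 ≈ 50.6% per month.

Job-finding rate ≈ 50.6% per month.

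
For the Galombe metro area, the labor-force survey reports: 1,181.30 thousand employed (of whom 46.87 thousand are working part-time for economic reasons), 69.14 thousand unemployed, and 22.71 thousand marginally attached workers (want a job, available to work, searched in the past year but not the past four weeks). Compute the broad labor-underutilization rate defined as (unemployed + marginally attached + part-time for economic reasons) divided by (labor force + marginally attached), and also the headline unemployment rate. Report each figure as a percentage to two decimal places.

Broad underutilization rate ≈ 10.90%; headline unemployment rate ≈ 5.53%.

Labor force = 1,181.30 + 69.14 = 1,250.44 thousand.
Numerator = 69.14 + 22.71 + 46.87 = 138.72 thousand.
Denominator = 1,250.44 + 22.71 = 1,273.15 thousand.
Broad rate = 138.72 / 1,273.15 = 10.90%.
Headline unemployment rate = 69.14 / 1,250.44 = 5.53%.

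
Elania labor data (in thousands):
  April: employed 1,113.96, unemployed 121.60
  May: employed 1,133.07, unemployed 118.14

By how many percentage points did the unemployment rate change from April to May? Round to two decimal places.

April: labor force = 1,113.96 + 121.60 = 1,235.56; u = 121.60/1,235.56 = 9.84%.
May: labor force = 1,133.07 + 118.14 = 1,251.21; u = 118.14/1,251.21 = 9.44%.
Change = 9.44% − 9.84% = −0.40 pp.

The unemployment rate changed by −0.40 percentage points.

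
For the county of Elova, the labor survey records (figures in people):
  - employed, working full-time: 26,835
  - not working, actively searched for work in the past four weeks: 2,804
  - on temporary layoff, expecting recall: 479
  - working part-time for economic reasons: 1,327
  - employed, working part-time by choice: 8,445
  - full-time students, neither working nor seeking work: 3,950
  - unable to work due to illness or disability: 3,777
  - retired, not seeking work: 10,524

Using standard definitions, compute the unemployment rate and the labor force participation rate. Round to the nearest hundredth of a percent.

Unemployment rate ≈ 8.23%; labor force participation rate ≈ 68.61%.

Employed = 26,835 + 1,327 + 8,445 = 36,607 (anyone who worked, including part-time for economic reasons, counts as employed).
Unemployed = 2,804 + 479 = 3,283 (jobless and actively searching, or on temporary layoff).
Labor force = 36,607 + 3,283 = 39,890.
Not in labor force = 3,950 + 3,777 + 10,524 = 18,251 (those not working and not actively searching are outside the labor force).
Civilian working-age population = 39,890 + 18,251 = 58,141.
Unemployment rate = 3,283 / 39,890 = 8.23%.
Labor force participation rate = 39,890 / 58,141 = 68.61%.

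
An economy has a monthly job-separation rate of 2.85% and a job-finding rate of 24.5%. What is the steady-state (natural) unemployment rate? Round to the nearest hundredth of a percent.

Steady-state unemployment rate ≈ 10.42%.

At steady state the flows balance: s·E = f·U, so U/(E+U) = s/(s+f).
u* = 2.85 / (2.85 + 24.5) = 2.85 / 27.35 = 10.42%.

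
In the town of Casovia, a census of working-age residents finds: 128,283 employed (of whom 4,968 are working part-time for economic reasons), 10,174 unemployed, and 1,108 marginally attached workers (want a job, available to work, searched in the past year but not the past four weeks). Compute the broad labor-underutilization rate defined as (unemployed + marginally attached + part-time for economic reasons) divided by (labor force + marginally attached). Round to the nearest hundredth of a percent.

Broad underutilization rate ≈ 11.64%.

Labor force = 128,283 + 10,174 = 138,457.
Numerator = 10,174 + 1,108 + 4,968 = 16,250.
Denominator = 138,457 + 1,108 = 139,565.
Broad rate = 16,250 / 139,565 = 11.64%.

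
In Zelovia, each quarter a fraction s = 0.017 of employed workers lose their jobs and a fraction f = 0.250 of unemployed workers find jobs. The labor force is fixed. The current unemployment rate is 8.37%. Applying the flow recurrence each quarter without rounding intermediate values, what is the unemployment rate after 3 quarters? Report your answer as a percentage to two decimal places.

Unemployment rate after three quarters ≈ 7.16%.

With a fixed labor force, u_{t+1} = u_t + s·(1−u_t) − f·u_t = u_t·(1−s−f) + s.
Here 1−s−f = 0.733 and s = 0.017.
u_1 = 0.083700 × 0.733 + 0.017 = 0.078352.
u_2 = 0.078352 × 0.733 + 0.017 = 0.074432.
u_3 = 0.074432 × 0.733 + 0.017 = 0.071559.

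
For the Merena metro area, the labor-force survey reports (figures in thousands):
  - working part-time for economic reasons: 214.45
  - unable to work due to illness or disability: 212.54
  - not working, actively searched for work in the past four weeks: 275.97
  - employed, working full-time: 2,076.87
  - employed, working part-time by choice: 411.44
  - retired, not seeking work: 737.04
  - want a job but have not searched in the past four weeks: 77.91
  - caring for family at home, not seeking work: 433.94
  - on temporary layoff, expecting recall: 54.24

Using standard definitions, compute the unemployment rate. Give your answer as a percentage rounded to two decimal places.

Employed = 214.45 + 2,076.87 + 411.44 = 2,702.76 thousand (anyone who worked, including part-time for economic reasons, counts as employed).
Unemployed = 275.97 + 54.24 = 330.21 thousand (jobless and actively searching, or on temporary layoff).
Labor force = 2,702.76 + 330.21 = 3,032.97 thousand.
Unemployment rate = 330.21 / 3,032.97 = 10.89%.

Unemployment rate ≈ 10.89%.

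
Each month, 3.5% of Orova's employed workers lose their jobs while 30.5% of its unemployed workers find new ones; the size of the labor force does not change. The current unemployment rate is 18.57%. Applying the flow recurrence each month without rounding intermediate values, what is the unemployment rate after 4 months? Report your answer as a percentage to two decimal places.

Unemployment rate after four months ≈ 11.86%.

With a fixed labor force, u_{t+1} = u_t + s·(1−u_t) − f·u_t = u_t·(1−s−f) + s.
Here 1−s−f = 0.660 and s = 0.035.
u_1 = 0.185700 × 0.660 + 0.035 = 0.157562.
u_2 = 0.157562 × 0.660 + 0.035 = 0.138991.
u_3 = 0.138991 × 0.660 + 0.035 = 0.126734.
u_4 = 0.126734 × 0.660 + 0.035 = 0.118644.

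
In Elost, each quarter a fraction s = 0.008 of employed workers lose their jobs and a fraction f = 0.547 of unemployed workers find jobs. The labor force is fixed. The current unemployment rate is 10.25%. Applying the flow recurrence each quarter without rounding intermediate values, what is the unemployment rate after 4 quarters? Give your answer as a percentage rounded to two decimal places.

With a fixed labor force, u_{t+1} = u_t + s·(1−u_t) − f·u_t = u_t·(1−s−f) + s.
Here 1−s−f = 0.445 and s = 0.008.
u_1 = 0.102500 × 0.445 + 0.008 = 0.053613.
u_2 = 0.053613 × 0.445 + 0.008 = 0.031858.
u_3 = 0.031858 × 0.445 + 0.008 = 0.022177.
u_4 = 0.022177 × 0.445 + 0.008 = 0.017869.

Unemployment rate after four quarters ≈ 1.79%.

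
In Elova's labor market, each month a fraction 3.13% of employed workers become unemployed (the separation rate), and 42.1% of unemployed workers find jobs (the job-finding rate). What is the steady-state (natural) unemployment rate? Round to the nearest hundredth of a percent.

At steady state the flows balance: s·E = f·U, so U/(E+U) = s/(s+f).
u* = 3.13 / (3.13 + 42.1) = 3.13 / 45.23 = 6.92%.

Steady-state unemployment rate ≈ 6.92%.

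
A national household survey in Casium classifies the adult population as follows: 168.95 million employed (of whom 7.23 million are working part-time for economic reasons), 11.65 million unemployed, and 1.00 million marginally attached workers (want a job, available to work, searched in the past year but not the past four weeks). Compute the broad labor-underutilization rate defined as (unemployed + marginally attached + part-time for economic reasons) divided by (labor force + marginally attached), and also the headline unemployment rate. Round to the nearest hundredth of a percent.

Labor force = 168.95 + 11.65 = 180.60 million.
Numerator = 11.65 + 1.00 + 7.23 = 19.88 million.
Denominator = 180.60 + 1.00 = 181.60 million.
Broad rate = 19.88 / 181.60 = 10.95%.
Headline unemployment rate = 11.65 / 180.60 = 6.45%.

Broad underutilization rate ≈ 10.95%; headline unemployment rate ≈ 6.45%.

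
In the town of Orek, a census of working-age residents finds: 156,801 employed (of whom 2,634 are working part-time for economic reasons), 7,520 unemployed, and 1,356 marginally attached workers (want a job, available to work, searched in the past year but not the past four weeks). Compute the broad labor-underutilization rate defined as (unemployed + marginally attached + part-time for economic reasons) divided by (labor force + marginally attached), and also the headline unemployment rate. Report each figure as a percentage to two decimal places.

Labor force = 156,801 + 7,520 = 164,321.
Numerator = 7,520 + 1,356 + 2,634 = 11,510.
Denominator = 164,321 + 1,356 = 165,677.
Broad rate = 11,510 / 165,677 = 6.95%.
Headline unemployment rate = 7,520 / 164,321 = 4.58%.

Broad underutilization rate ≈ 6.95%; headline unemployment rate ≈ 4.58%.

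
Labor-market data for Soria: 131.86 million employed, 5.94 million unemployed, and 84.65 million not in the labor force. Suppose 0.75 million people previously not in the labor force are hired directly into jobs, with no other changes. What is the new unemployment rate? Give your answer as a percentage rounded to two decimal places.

New unemployment rate ≈ 4.29%.

Initially, labor force = 131.86 + 5.94 = 137.80 million, so u = 5.94/137.80 = 4.31%.
After the change, employed and labor force both rise by 0.75; unemployed unchanged → E = 132.61, U = 5.94, labor force = 138.55 million.
New unemployment rate = 5.94 / 138.55 = 4.29%.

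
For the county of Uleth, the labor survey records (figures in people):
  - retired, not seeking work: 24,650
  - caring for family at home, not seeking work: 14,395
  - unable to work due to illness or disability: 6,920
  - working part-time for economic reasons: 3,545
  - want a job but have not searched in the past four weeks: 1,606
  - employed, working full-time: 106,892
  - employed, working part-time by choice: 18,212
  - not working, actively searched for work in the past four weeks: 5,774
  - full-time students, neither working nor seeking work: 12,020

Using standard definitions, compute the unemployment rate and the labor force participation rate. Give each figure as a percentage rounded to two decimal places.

Employed = 3,545 + 106,892 + 18,212 = 128,649 (anyone who worked, including part-time for economic reasons, counts as employed).
Unemployed = 5,774.
Labor force = 128,649 + 5,774 = 134,423.
Not in labor force = 24,650 + 14,395 + 6,920 + 1,606 + 12,020 = 59,591 (those not working and not actively searching are outside the labor force — including those who want a job but have given up searching).
Civilian working-age population = 134,423 + 59,591 = 194,014.
Unemployment rate = 5,774 / 134,423 = 4.30%.
Labor force participation rate = 134,423 / 194,014 = 69.29%.

Unemployment rate ≈ 4.30%; labor force participation rate ≈ 69.29%.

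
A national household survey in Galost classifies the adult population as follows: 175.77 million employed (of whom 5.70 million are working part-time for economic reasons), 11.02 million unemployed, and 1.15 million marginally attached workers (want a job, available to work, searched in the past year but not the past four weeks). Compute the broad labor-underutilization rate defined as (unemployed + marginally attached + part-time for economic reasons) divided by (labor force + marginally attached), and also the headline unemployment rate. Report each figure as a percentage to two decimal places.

Labor force = 175.77 + 11.02 = 186.79 million.
Numerator = 11.02 + 1.15 + 5.70 = 17.87 million.
Denominator = 186.79 + 1.15 = 187.94 million.
Broad rate = 17.87 / 187.94 = 9.51%.
Headline unemployment rate = 11.02 / 186.79 = 5.90%.

Broad underutilization rate ≈ 9.51%; headline unemployment rate ≈ 5.90%.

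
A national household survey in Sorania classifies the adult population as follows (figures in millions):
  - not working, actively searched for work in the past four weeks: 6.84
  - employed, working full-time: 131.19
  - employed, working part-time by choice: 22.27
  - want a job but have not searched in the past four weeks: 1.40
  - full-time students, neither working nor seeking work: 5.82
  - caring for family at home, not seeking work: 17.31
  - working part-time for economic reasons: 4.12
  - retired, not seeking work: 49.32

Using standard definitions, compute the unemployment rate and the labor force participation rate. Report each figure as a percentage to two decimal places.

Employed = 131.19 + 22.27 + 4.12 = 157.58 million (anyone who worked, including part-time for economic reasons, counts as employed).
Unemployed = 6.84 million.
Labor force = 157.58 + 6.84 = 164.42 million.
Not in labor force = 1.40 + 5.82 + 17.31 + 49.32 = 73.85 million (those not working and not actively searching are outside the labor force — including those who want a job but have given up searching).
Civilian working-age population = 164.42 + 73.85 = 238.27 million.
Unemployment rate = 6.84 / 164.42 = 4.16%.
Labor force participation rate = 164.42 / 238.27 = 69.01%.

Unemployment rate ≈ 4.16%; labor force participation rate ≈ 69.01%.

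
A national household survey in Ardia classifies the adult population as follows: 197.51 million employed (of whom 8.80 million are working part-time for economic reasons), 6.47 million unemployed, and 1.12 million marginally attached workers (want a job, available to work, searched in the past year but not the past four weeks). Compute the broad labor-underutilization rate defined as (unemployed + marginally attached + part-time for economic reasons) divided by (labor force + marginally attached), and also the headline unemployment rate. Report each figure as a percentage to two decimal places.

Broad underutilization rate ≈ 7.99%; headline unemployment rate ≈ 3.17%.

Labor force = 197.51 + 6.47 = 203.98 million.
Numerator = 6.47 + 1.12 + 8.80 = 16.39 million.
Denominator = 203.98 + 1.12 = 205.10 million.
Broad rate = 16.39 / 205.10 = 7.99%.
Headline unemployment rate = 6.47 / 203.98 = 3.17%.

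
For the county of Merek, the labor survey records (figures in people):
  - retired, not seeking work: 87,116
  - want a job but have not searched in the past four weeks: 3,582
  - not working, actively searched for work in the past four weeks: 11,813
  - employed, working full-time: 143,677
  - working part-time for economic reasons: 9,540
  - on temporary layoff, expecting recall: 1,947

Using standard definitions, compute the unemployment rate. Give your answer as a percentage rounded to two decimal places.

Unemployment rate ≈ 8.24%.

Employed = 143,677 + 9,540 = 153,217 (anyone who worked, including part-time for economic reasons, counts as employed).
Unemployed = 11,813 + 1,947 = 13,760 (jobless and actively searching, or on temporary layoff).
Labor force = 153,217 + 13,760 = 166,977.
Unemployment rate = 13,760 / 166,977 = 8.24%.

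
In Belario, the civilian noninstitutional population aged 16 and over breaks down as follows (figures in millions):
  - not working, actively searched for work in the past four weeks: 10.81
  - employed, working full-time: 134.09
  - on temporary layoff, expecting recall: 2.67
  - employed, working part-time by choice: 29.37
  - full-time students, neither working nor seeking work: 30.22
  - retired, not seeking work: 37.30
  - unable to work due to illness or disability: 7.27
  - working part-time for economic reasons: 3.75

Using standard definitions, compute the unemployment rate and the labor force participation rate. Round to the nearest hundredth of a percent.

Unemployment rate ≈ 7.46%; labor force participation rate ≈ 70.73%.

Employed = 134.09 + 29.37 + 3.75 = 167.21 million (anyone who worked, including part-time for economic reasons, counts as employed).
Unemployed = 10.81 + 2.67 = 13.48 million (jobless and actively searching, or on temporary layoff).
Labor force = 167.21 + 13.48 = 180.69 million.
Not in labor force = 30.22 + 37.30 + 7.27 = 74.79 million (those not working and not actively searching are outside the labor force).
Civilian working-age population = 180.69 + 74.79 = 255.48 million.
Unemployment rate = 13.48 / 180.69 = 7.46%.
Labor force participation rate = 180.69 / 255.48 = 70.73%.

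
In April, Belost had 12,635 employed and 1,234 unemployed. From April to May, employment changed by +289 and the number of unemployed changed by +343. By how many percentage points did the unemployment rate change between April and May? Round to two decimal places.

The unemployment rate changed by +1.98 percentage points.

April: labor force = 12,635 + 1,234 = 13,869; u = 1,234/13,869 = 8.90%.
May: labor force = 12,924 + 1,577 = 14,501; u = 1,577/14,501 = 10.88%.
Change = 10.88% − 8.90% = +1.98 pp.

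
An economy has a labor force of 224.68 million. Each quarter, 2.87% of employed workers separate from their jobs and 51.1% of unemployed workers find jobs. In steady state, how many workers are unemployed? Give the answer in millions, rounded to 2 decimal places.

Steady-state unemployment rate u* = s/(s+f) = 2.87/(2.87+51.1) = 0.053178.
Unemployed = u* × labor force = 0.053178 × 224.68 ≈ 11.95 million.

About 11.95 million are unemployed in steady state.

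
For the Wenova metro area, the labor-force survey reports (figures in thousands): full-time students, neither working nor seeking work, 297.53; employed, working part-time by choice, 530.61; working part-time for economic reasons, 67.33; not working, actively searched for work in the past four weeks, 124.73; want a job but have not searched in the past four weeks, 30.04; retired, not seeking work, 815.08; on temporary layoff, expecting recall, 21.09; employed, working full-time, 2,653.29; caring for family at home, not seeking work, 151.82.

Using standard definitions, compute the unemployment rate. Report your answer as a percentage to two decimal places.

Unemployment rate ≈ 4.29%.

Employed = 530.61 + 67.33 + 2,653.29 = 3,251.23 thousand (anyone who worked, including part-time for economic reasons, counts as employed).
Unemployed = 124.73 + 21.09 = 145.82 thousand (jobless and actively searching, or on temporary layoff).
Labor force = 3,251.23 + 145.82 = 3,397.05 thousand.
Unemployment rate = 145.82 / 3,397.05 = 4.29%.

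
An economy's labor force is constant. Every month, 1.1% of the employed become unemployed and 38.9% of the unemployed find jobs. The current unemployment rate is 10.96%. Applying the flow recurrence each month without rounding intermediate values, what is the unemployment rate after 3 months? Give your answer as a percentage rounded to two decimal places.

With a fixed labor force, u_{t+1} = u_t + s·(1−u_t) − f·u_t = u_t·(1−s−f) + s.
Here 1−s−f = 0.600 and s = 0.011.
u_1 = 0.109600 × 0.600 + 0.011 = 0.076760.
u_2 = 0.076760 × 0.600 + 0.011 = 0.057056.
u_3 = 0.057056 × 0.600 + 0.011 = 0.045234.

Unemployment rate after three months ≈ 4.52%.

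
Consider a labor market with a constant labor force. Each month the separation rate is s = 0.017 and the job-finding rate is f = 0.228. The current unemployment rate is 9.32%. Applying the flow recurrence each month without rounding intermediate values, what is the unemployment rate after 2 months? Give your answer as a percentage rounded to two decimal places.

With a fixed labor force, u_{t+1} = u_t + s·(1−u_t) − f·u_t = u_t·(1−s−f) + s.
Here 1−s−f = 0.755 and s = 0.017.
u_1 = 0.093200 × 0.755 + 0.017 = 0.087366.
u_2 = 0.087366 × 0.755 + 0.017 = 0.082961.

Unemployment rate after two months ≈ 8.30%.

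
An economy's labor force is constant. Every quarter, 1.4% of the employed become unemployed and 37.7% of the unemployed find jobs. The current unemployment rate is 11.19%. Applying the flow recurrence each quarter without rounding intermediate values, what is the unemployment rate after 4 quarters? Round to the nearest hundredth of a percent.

With a fixed labor force, u_{t+1} = u_t + s·(1−u_t) − f·u_t = u_t·(1−s−f) + s.
Here 1−s−f = 0.609 and s = 0.014.
u_1 = 0.111900 × 0.609 + 0.014 = 0.082147.
u_2 = 0.082147 × 0.609 + 0.014 = 0.064028.
u_3 = 0.064028 × 0.609 + 0.014 = 0.052993.
u_4 = 0.052993 × 0.609 + 0.014 = 0.046273.

Unemployment rate after four quarters ≈ 4.63%.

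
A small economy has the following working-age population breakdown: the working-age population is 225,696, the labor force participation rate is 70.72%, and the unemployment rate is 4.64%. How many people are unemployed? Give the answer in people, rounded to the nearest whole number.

About 7,406 are unemployed.

Labor force = 0.7072 × 225,696 = 159,612.
Unemployed = 0.0464 × 159,612 ≈ 7,406.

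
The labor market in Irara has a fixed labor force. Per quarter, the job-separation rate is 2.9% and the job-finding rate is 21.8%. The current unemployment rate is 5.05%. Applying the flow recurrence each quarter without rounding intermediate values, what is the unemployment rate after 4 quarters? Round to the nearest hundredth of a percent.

Unemployment rate after four quarters ≈ 9.59%.

With a fixed labor force, u_{t+1} = u_t + s·(1−u_t) − f·u_t = u_t·(1−s−f) + s.
Here 1−s−f = 0.753 and s = 0.029.
u_1 = 0.050500 × 0.753 + 0.029 = 0.067027.
u_2 = 0.067027 × 0.753 + 0.029 = 0.079471.
u_3 = 0.079471 × 0.753 + 0.029 = 0.088842.
u_4 = 0.088842 × 0.753 + 0.029 = 0.095898.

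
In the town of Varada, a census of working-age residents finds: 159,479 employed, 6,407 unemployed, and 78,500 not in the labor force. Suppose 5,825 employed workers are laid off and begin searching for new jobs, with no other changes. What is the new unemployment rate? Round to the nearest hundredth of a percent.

Initially, labor force = 159,479 + 6,407 = 165,886, so u = 6,407/165,886 = 3.86%.
After the change, employed falls and unemployed rises by 5,825; labor force unchanged → E = 153,654, U = 12,232, labor force = 165,886.
New unemployment rate = 12,232 / 165,886 = 7.37%.

New unemployment rate ≈ 7.37%.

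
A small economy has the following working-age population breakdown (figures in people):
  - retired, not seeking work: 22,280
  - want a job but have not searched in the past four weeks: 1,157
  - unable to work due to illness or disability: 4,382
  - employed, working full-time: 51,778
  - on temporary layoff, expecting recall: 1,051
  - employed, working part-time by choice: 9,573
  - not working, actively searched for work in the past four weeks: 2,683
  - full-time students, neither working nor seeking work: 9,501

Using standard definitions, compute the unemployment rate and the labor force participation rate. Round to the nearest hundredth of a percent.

Unemployment rate ≈ 5.74%; labor force participation rate ≈ 63.56%.

Employed = 51,778 + 9,573 = 61,351.
Unemployed = 1,051 + 2,683 = 3,734 (jobless and actively searching, or on temporary layoff).
Labor force = 61,351 + 3,734 = 65,085.
Not in labor force = 22,280 + 1,157 + 4,382 + 9,501 = 37,320 (those not working and not actively searching are outside the labor force — including those who want a job but have given up searching).
Civilian working-age population = 65,085 + 37,320 = 102,405.
Unemployment rate = 3,734 / 65,085 = 5.74%.
Labor force participation rate = 65,085 / 102,405 = 63.56%.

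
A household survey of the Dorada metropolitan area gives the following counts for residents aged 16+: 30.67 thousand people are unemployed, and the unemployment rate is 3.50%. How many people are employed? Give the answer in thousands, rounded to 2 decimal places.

About 845.62 thousand are employed.

Labor force = U / u = 30.67 / 0.0350 ≈ 876.29 thousand.
Employed = labor force − unemployed = 876.29 − 30.67 = 845.62 thousand.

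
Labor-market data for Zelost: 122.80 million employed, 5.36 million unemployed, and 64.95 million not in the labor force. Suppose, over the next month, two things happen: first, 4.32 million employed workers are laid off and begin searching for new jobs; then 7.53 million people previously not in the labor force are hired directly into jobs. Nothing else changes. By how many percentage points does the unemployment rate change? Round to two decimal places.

Initially, labor force = 122.80 + 5.36 = 128.16 million, so u = 5.36/128.16 = 4.18%.
After the first change, employed falls and unemployed rises by 4.32; labor force unchanged → E = 118.48, U = 9.68, labor force = 128.16 million.
After the second change, employed and labor force both rise by 7.53; unemployed unchanged → E = 126.01, U = 9.68, labor force = 135.69 million.
New unemployment rate = 9.68 / 135.69 = 7.13%.
Change = 7.13% − 4.18% = +2.95 percentage points.

The unemployment rate changes by +2.95 percentage points.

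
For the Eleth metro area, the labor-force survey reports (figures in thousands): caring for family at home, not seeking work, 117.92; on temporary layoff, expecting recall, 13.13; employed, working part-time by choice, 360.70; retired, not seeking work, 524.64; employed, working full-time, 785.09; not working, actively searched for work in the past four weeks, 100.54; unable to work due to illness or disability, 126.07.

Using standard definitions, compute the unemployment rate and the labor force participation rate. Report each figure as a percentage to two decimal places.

Unemployment rate ≈ 9.03%; labor force participation rate ≈ 62.10%.

Employed = 360.70 + 785.09 = 1,145.79 thousand.
Unemployed = 13.13 + 100.54 = 113.67 thousand (jobless and actively searching, or on temporary layoff).
Labor force = 1,145.79 + 113.67 = 1,259.46 thousand.
Not in labor force = 117.92 + 524.64 + 126.07 = 768.63 thousand (those not working and not actively searching are outside the labor force).
Civilian working-age population = 1,259.46 + 768.63 = 2,028.09 thousand.
Unemployment rate = 113.67 / 1,259.46 = 9.03%.
Labor force participation rate = 1,259.46 / 2,028.09 = 62.10%.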